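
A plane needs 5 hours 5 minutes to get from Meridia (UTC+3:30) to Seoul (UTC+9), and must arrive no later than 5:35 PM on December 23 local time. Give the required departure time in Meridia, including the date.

7:00 AM on December 23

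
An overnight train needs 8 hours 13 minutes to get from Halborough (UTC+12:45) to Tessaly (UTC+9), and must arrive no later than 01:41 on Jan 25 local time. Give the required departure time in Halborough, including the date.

Target arrival in UTC: 01:41 − 9:00 = 16:41 on Jan 24.
Subtract 8 hours and 13 minutes → departure 08:28 UTC on Jan 24.
Halborough is UTC+12:45: 08:28 + 12:45 = 21:13 on Jan 24.

21:13 on January 24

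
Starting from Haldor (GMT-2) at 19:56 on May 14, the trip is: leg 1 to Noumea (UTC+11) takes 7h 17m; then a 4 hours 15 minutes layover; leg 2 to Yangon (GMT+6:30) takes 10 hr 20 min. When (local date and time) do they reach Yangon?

02:18 on May 16

Convert departure to UTC: 19:56 + 2:00 = 21:56 UTC on May 14.
Add 7 hours and 17 minutes leg 1 → 05:13 UTC (May 15).
Add 4 hours 15 minutes layover in Noumea → 09:28 UTC.
Add 10 hours 20 minutes leg 2 → 19:48 UTC.
Yangon is UTC+6:30, so local arrival = 19:48 + 6:30 = 02:18 on May 16.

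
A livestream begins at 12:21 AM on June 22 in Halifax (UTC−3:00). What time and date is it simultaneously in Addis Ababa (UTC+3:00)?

6:21 AM on June 22

In UTC: 12:21 AM + 3:00 = 3:21 AM on Jun 22.
Addis Ababa is UTC+3:00: 3:21 AM + 3:00 = 6:21 AM on Jun 22.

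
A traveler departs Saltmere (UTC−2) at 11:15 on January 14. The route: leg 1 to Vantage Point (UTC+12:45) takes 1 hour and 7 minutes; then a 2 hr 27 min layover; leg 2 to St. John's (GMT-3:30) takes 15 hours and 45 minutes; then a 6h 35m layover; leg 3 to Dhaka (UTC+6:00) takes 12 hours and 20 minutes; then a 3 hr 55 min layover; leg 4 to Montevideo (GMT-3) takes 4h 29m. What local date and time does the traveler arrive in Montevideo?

08:53 on Jan 16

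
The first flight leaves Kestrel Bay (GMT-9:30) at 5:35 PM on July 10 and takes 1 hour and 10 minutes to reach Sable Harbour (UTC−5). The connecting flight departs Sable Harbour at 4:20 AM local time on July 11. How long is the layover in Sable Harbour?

5 hours 5 minutes

Convert departure to UTC: 5:35 PM + 9:30 = 3:05 AM UTC on Jul 11.
Add 1 hour and 10 minutes flight time → 4:15 AM UTC.
Sable Harbour is UTC−5:00, so local arrival = 4:15 AM − 5:00 = 11:15 PM on Jul 10.
Layover = 4:20 AM − 11:15 PM (+1 day) = 5 hours 5 minutes.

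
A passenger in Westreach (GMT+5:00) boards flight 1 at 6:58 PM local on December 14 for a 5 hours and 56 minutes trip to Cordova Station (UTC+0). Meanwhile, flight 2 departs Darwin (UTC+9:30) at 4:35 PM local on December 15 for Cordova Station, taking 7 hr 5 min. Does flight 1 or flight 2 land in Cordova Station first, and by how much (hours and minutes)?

the first, by 18 hours 16 minutes

Flight 1 in UTC: 6:58 PM − 5:00 = 1:58 PM on Dec 14.
+5 hours and 56 minutes → arrive 7:54 PM UTC on Dec 14.
Flight 2 in UTC: 4:35 PM − 9:30 = 7:05 AM on Dec 15.
+7 hours 5 minutes → arrive 2:10 PM UTC on Dec 15.
Flight 1 lands earlier by 18 hours 16 minutes.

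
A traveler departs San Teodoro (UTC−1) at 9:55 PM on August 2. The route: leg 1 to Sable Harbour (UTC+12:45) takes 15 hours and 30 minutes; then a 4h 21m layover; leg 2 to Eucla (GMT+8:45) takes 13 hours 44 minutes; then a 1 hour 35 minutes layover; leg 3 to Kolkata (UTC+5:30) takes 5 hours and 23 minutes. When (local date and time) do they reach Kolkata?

8:58 PM on August 4

Convert departure to UTC: 9:55 PM + 1:00 = 10:55 PM UTC on Aug 2.
Add 15 hours 30 minutes leg 1 → 2:25 PM UTC (Aug 3).
Add 4 hours 21 minutes layover in Sable Harbour → 6:46 PM UTC.
Add 13 hours and 44 minutes leg 2 → 8:30 AM UTC (Aug 4).
Add 1 hour 35 minutes layover in Eucla → 10:05 AM UTC.
Add 5 hours 23 minutes leg 3 → 3:28 PM UTC.
Kolkata is UTC+5:30, so local arrival = 3:28 PM + 5:30 = 8:58 PM on Aug 4.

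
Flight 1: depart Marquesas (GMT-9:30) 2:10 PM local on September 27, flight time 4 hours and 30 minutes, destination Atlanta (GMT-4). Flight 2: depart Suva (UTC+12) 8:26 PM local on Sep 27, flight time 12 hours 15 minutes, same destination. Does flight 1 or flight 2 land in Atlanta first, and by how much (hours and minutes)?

Flight 1 in UTC: 2:10 PM + 9:30 = 11:40 PM on Sep 27.
+4 hours and 30 minutes → arrive 4:10 AM UTC on Sep 28.
Flight 2 in UTC: 8:26 PM − 12:00 = 8:26 AM on Sep 27.
+12 hours and 15 minutes → arrive 8:41 PM UTC on Sep 27.
Flight 2 lands earlier by 7 hours 29 minutes.

the second, by 7 hours 29 minutes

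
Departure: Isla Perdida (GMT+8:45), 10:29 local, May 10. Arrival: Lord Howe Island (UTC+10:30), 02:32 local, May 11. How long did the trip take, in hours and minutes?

14 hours 18 minutes

Lord Howe Island is 1:45 ahead of Isla Perdida.
Clock-face elapsed time (ignoring zones) is 16 hours 3 minutes.
Actual elapsed = 16 hours 3 minutes − 1:45 = 14 hours 18 minutes.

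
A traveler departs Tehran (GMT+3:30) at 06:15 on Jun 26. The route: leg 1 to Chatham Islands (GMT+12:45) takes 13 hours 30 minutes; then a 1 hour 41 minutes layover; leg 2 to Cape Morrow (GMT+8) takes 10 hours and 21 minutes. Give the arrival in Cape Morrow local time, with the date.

12:17 on June 27

Convert departure to UTC: 06:15 − 3:30 = 02:45 UTC on Jun 26.
Add 13 hours and 30 minutes leg 1 → 16:15 UTC.
Add 1 hour and 41 minutes layover in Chatham Islands → 17:56 UTC.
Add 10 hours and 21 minutes leg 2 → 04:17 UTC (Jun 27).
Cape Morrow is UTC+8:00, so local arrival = 04:17 + 8:00 = 12:17 on Jun 27.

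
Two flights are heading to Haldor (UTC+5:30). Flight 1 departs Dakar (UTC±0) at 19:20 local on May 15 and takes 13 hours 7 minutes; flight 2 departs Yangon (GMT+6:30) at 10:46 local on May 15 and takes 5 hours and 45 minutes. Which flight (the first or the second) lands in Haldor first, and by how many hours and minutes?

Flight 1 departs at 19:20 UTC (May 15).
+13 hours 7 minutes → arrive 08:27 UTC on May 16.
Flight 2 in UTC: 10:46 − 6:30 = 04:16 on May 15.
+5 hours 45 minutes → arrive 10:01 UTC on May 15.
Flight 2 lands earlier by 22 hours 26 minutes.

the second, by 22 hours 26 minutes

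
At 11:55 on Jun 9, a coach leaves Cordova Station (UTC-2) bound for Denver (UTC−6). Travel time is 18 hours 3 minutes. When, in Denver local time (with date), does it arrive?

Convert departure to UTC: 11:55 + 2:00 = 13:55 UTC on Jun 9.
Add 18 hours 3 minutes travel time → 07:58 UTC (Jun 10).
Denver is UTC−6:00, so local arrival = 07:58 − 6:00 = 01:58 on Jun 10.

01:58 on June 10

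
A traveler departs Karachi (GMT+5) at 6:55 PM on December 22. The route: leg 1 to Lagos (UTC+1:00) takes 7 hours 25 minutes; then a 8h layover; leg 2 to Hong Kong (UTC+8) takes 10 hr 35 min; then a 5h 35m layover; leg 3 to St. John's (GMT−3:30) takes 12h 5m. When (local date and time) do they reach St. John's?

6:05 AM on Dec 24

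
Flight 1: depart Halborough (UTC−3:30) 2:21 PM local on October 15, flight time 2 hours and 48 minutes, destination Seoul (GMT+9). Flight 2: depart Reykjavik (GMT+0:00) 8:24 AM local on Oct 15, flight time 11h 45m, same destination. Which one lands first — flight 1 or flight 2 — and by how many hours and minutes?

Flight 1 in UTC: 2:21 PM + 3:30 = 5:51 PM on Oct 15.
+2 hours and 48 minutes → arrive 8:39 PM UTC on Oct 15.
Flight 2 departs at 8:24 AM UTC (Oct 15).
+11 hours and 45 minutes → arrive 8:09 PM UTC on Oct 15.
Flight 2 lands earlier by 30 minutes.

the second, by 30 minutes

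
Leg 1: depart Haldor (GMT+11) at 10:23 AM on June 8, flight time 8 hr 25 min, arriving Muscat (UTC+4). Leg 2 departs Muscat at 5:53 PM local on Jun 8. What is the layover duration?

6 hours 5 minutes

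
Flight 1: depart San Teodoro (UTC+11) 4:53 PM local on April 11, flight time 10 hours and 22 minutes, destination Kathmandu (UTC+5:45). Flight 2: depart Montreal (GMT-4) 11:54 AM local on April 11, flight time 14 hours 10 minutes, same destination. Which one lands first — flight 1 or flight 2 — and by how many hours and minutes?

the first, by 13 hours 49 minutes

Flight 1 in UTC: 4:53 PM − 11:00 = 5:53 AM on Apr 11.
+10 hours 22 minutes → arrive 4:15 PM UTC on Apr 11.
Flight 2 in UTC: 11:54 AM + 4:00 = 3:54 PM on Apr 11.
+14 hours and 10 minutes → arrive 6:04 AM UTC on Apr 12.
Flight 1 lands earlier by 13 hours 49 minutes.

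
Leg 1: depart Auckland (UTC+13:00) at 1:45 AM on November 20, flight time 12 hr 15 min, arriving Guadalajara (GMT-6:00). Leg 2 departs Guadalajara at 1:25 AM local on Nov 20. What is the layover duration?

6 hours 25 minutes

Convert departure to UTC: 1:45 AM − 13:00 = 12:45 PM UTC on Nov 19.
Add 12 hours and 15 minutes flight time → 1:00 AM UTC (Nov 20).
Guadalajara is UTC−6:00, so local arrival = 1:00 AM − 6:00 = 7:00 PM on Nov 19.
Layover = 1:25 AM − 7:00 PM (+1 day) = 6 hours 25 minutes.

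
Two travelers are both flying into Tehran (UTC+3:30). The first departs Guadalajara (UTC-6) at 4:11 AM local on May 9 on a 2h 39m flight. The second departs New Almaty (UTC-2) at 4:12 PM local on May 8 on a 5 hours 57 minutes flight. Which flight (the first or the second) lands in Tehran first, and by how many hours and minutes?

the second, by 12 hours 41 minutes

Flight 1 in UTC: 4:11 AM + 6:00 = 10:11 AM on May 9.
+2 hours 39 minutes → arrive 12:50 PM UTC on May 9.
Flight 2 in UTC: 4:12 PM + 2:00 = 6:12 PM on May 8.
+5 hours 57 minutes → arrive 12:09 AM UTC on May 9.
Flight 2 lands earlier by 12 hours 41 minutes.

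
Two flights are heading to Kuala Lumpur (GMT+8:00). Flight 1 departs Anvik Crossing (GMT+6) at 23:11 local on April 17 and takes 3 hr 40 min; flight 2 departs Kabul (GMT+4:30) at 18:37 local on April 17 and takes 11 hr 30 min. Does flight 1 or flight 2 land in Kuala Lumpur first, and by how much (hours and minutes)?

the first, by 4 hours 46 minutes

Flight 1 in UTC: 23:11 − 6:00 = 17:11 on Apr 17.
+3 hours 40 minutes → arrive 20:51 UTC on Apr 17.
Flight 2 in UTC: 18:37 − 4:30 = 14:07 on Apr 17.
+11 hours and 30 minutes → arrive 01:37 UTC on Apr 18.
Flight 1 lands earlier by 4 hours 46 minutes.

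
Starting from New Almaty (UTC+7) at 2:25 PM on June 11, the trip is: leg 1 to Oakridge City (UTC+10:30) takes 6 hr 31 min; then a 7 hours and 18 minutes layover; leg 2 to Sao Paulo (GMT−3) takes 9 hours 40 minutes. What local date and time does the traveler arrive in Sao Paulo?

Convert departure to UTC: 2:25 PM − 7:00 = 7:25 AM UTC on Jun 11.
Add 6 hours and 31 minutes leg 1 → 1:56 PM UTC.
Add 7 hours and 18 minutes layover in Oakridge City → 9:14 PM UTC.
Add 9 hours and 40 minutes leg 2 → 6:54 AM UTC (Jun 12).
Sao Paulo is UTC−3:00, so local arrival = 6:54 AM − 3:00 = 3:54 AM on Jun 12.

3:54 AM on Jun 12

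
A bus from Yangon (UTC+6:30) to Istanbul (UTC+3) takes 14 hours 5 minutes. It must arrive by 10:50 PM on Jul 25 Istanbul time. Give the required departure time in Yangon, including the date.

Target arrival in UTC: 10:50 PM − 3:00 = 7:50 PM on Jul 25.
Subtract 14 hours and 5 minutes → departure 5:45 AM UTC on Jul 25.
Yangon is UTC+6:30: 5:45 AM + 6:30 = 12:15 PM on Jul 25.

12:15 PM on July 25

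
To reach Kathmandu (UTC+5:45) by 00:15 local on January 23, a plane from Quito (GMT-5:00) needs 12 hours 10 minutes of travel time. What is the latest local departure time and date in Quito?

01:20 on Jan 22

Target arrival in UTC: 00:15 − 5:45 = 18:30 on Jan 22.
Subtract 12 hours and 10 minutes → departure 06:20 UTC on Jan 22.
Quito is UTC−5:00: 06:20 − 5:00 = 01:20 on Jan 22.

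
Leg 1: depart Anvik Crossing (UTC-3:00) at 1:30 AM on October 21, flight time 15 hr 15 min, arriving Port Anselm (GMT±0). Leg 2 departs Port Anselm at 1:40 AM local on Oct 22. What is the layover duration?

Convert departure to UTC: 1:30 AM + 3:00 = 4:30 AM UTC on Oct 21.
Add 15 hours and 15 minutes flight time → 7:45 PM UTC.
Port Anselm is UTC+0, so local arrival is the same: 7:45 PM on Oct 21.
Layover = 1:40 AM − 7:45 PM (+1 day) = 5 hours 55 minutes.

5 hours 55 minutes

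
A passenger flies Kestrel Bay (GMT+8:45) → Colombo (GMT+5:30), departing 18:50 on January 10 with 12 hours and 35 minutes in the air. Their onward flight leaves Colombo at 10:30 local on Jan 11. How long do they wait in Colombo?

6 hours 20 minutes

Convert departure to UTC: 18:50 − 8:45 = 10:05 UTC on Jan 10.
Add 12 hours and 35 minutes flight time → 22:40 UTC.
Colombo is UTC+5:30, so local arrival = 22:40 + 5:30 = 04:10 on Jan 11.
Layover = 10:30 − 04:10 = 6 hours 20 minutes.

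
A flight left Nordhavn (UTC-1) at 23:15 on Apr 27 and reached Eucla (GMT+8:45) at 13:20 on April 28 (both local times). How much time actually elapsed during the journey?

4 hours 20 minutes

Departure in UTC: 23:15 + 1:00 = 00:15 on Apr 28.
Arrival in UTC: 13:20 − 8:45 = 04:35 on Apr 28.
Elapsed = 04:35 − 00:15 = 4 hours 20 minutes.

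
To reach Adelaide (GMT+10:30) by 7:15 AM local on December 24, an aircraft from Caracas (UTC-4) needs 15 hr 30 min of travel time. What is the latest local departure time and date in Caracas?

Target arrival in UTC: 7:15 AM − 10:30 = 8:45 PM on Dec 23.
Subtract 15 hours 30 minutes → departure 5:15 AM UTC on Dec 23.
Caracas is UTC−4:00: 5:15 AM − 4:00 = 1:15 AM on Dec 23.

1:15 AM on December 23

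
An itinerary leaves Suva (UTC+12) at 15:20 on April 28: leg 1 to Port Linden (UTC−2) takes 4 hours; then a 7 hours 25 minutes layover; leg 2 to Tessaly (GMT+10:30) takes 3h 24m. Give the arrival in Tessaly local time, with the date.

Convert departure to UTC: 15:20 − 12:00 = 03:20 UTC on Apr 28.
Add 4 hours leg 1 → 07:20 UTC.
Add 7 hours and 25 minutes layover in Port Linden → 14:45 UTC.
Add 3 hours 24 minutes leg 2 → 18:09 UTC.
Tessaly is UTC+10:30, so local arrival = 18:09 + 10:30 = 04:39 on Apr 29.

04:39 on Apr 29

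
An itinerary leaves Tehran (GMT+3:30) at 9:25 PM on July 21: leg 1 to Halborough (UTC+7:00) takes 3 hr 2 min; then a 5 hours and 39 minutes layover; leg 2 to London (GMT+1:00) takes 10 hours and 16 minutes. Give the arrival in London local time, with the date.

Convert departure to UTC: 9:25 PM − 3:30 = 5:55 PM UTC on Jul 21.
Add 3 hours 2 minutes leg 1 → 8:57 PM UTC.
Add 5 hours 39 minutes layover in Halborough → 2:36 AM UTC (Jul 22).
Add 10 hours 16 minutes leg 2 → 12:52 PM UTC.
London is UTC+1:00, so local arrival = 12:52 PM + 1:00 = 1:52 PM on Jul 22.

1:52 PM on July 22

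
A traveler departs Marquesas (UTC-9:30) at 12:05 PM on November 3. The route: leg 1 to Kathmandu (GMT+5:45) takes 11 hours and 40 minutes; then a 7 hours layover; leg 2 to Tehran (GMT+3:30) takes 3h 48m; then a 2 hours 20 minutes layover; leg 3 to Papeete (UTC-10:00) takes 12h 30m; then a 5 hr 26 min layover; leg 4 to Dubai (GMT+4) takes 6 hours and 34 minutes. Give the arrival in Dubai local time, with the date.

2:53 AM on November 6

Convert departure to UTC: 12:05 PM + 9:30 = 9:35 PM UTC on Nov 3.
Add 11 hours 40 minutes leg 1 → 9:15 AM UTC (Nov 4).
Add 7 hours layover in Kathmandu → 4:15 PM UTC.
Add 3 hours 48 minutes leg 2 → 8:03 PM UTC.
Add 2 hours 20 minutes layover in Tehran → 10:23 PM UTC.
Add 12 hours 30 minutes leg 3 → 10:53 AM UTC (Nov 5).
Add 5 hours and 26 minutes layover in Papeete → 4:19 PM UTC.
Add 6 hours 34 minutes leg 4 → 10:53 PM UTC.
Dubai is UTC+4:00, so local arrival = 10:53 PM + 4:00 = 2:53 AM on Nov 6.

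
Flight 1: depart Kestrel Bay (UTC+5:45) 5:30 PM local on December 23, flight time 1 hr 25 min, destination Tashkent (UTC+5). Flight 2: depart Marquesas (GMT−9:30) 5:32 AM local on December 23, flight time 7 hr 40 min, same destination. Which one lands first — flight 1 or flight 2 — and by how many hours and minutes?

Flight 1 in UTC: 5:30 PM − 5:45 = 11:45 AM on Dec 23.
+1 hour and 25 minutes → arrive 1:10 PM UTC on Dec 23.
Flight 2 in UTC: 5:32 AM + 9:30 = 3:02 PM on Dec 23.
+7 hours 40 minutes → arrive 10:42 PM UTC on Dec 23.
Flight 1 lands earlier by 9 hours 32 minutes.

the first, by 9 hours 32 minutes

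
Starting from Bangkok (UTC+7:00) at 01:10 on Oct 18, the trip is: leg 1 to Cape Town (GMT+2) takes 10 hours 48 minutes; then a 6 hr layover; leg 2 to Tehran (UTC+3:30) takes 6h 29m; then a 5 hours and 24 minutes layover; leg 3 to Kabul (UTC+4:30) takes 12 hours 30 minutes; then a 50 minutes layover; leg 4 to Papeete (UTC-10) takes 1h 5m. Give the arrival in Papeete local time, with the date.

03:16 on October 19

Convert departure to UTC: 01:10 − 7:00 = 18:10 UTC on Oct 17.
Add 10 hours and 48 minutes leg 1 → 04:58 UTC (Oct 18).
Add 6 hours layover in Cape Town → 10:58 UTC.
Add 6 hours and 29 minutes leg 2 → 17:27 UTC.
Add 5 hours and 24 minutes layover in Tehran → 22:51 UTC.
Add 12 hours 30 minutes leg 3 → 11:21 UTC (Oct 19).
Add 50 minutes layover in Kabul → 12:11 UTC.
Add 1 hour and 5 minutes leg 4 → 13:16 UTC.
Papeete is UTC−10:00, so local arrival = 13:16 − 10:00 = 03:16 on Oct 19.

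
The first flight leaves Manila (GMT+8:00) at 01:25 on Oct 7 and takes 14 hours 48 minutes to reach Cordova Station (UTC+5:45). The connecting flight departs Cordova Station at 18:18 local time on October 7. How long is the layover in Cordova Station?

4 hours 20 minutes

Convert departure to UTC: 01:25 − 8:00 = 17:25 UTC on Oct 6.
Add 14 hours 48 minutes flight time → 08:13 UTC (Oct 7).
Cordova Station is UTC+5:45, so local arrival = 08:13 + 5:45 = 13:58 on Oct 7.
Layover = 18:18 − 13:58 = 4 hours 20 minutes.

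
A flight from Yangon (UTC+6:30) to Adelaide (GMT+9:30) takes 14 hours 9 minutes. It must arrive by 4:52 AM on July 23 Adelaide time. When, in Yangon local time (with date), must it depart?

Target arrival in UTC: 4:52 AM − 9:30 = 7:22 PM on Jul 22.
Subtract 14 hours and 9 minutes → departure 5:13 AM UTC on Jul 22.
Yangon is UTC+6:30: 5:13 AM + 6:30 = 11:43 AM on Jul 22.

11:43 AM on July 22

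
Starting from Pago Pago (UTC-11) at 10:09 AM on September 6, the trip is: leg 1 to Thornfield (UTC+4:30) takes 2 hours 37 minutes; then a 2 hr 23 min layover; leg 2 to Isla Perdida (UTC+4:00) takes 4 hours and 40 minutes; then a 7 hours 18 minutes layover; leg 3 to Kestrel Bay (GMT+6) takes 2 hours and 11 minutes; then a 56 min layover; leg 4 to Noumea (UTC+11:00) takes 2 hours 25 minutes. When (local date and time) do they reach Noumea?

6:39 AM on Sep 8

Convert departure to UTC: 10:09 AM + 11:00 = 9:09 PM UTC on Sep 6.
Add 2 hours 37 minutes leg 1 → 11:46 PM UTC.
Add 2 hours and 23 minutes layover in Thornfield → 2:09 AM UTC (Sep 7).
Add 4 hours 40 minutes leg 2 → 6:49 AM UTC.
Add 7 hours 18 minutes layover in Isla Perdida → 2:07 PM UTC.
Add 2 hours 11 minutes leg 3 → 4:18 PM UTC.
Add 56 minutes layover in Kestrel Bay → 5:14 PM UTC.
Add 2 hours 25 minutes leg 4 → 7:39 PM UTC.
Noumea is UTC+11:00, so local arrival = 7:39 PM + 11:00 = 6:39 AM on Sep 8.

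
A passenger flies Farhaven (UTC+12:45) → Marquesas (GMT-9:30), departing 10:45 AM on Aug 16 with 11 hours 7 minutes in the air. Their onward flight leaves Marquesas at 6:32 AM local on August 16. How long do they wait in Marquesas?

6 hours 55 minutes

Convert departure to UTC: 10:45 AM − 12:45 = 10:00 PM UTC on Aug 15.
Add 11 hours and 7 minutes flight time → 9:07 AM UTC (Aug 16).
Marquesas is UTC−9:30, so local arrival = 9:07 AM − 9:30 = 11:37 PM on Aug 15.
Layover = 6:32 AM − 11:37 PM (+1 day) = 6 hours 55 minutes.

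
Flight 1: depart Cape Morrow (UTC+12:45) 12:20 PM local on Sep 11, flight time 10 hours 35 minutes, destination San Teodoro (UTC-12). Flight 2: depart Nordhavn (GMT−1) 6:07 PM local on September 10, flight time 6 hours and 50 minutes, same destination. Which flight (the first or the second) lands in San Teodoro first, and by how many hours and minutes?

the second, by 8 hours 13 minutes

Flight 1 in UTC: 12:20 PM − 12:45 = 11:35 PM on Sep 10.
+10 hours 35 minutes → arrive 10:10 AM UTC on Sep 11.
Flight 2 in UTC: 6:07 PM + 1:00 = 7:07 PM on Sep 10.
+6 hours 50 minutes → arrive 1:57 AM UTC on Sep 11.
Flight 2 lands earlier by 8 hours 13 minutes.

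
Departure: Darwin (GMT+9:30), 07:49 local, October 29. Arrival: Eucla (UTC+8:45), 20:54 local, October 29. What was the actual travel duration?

13 hours 50 minutes

Departure in UTC: 07:49 − 9:30 = 22:19 on Oct 28.
Arrival in UTC: 20:54 − 8:45 = 12:09 on Oct 29.
Elapsed = 12:09 − 22:19 (+1 day) = 13 hours 50 minutes.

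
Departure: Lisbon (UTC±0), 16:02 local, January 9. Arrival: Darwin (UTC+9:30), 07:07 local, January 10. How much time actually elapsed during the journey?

Darwin is 9:30 ahead of Lisbon.
Clock-face elapsed time (ignoring zones) is 15 hours 5 minutes.
Actual elapsed = 15 hours 5 minutes − 9:30 = 5 hours 35 minutes.

5 hours 35 minutes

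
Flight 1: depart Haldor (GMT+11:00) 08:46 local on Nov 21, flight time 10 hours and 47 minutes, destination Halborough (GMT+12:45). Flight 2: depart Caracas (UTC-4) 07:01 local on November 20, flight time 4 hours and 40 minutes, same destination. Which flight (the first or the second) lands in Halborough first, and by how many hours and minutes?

the second, by 16 hours 52 minutes

Flight 1 in UTC: 08:46 − 11:00 = 21:46 on Nov 20.
+10 hours 47 minutes → arrive 08:33 UTC on Nov 21.
Flight 2 in UTC: 07:01 + 4:00 = 11:01 on Nov 20.
+4 hours and 40 minutes → arrive 15:41 UTC on Nov 20.
Flight 2 lands earlier by 16 hours 52 minutes.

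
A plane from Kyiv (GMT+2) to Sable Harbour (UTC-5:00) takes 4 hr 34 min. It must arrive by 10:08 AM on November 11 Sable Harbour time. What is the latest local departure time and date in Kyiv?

12:34 PM on November 11

Target arrival in UTC: 10:08 AM + 5:00 = 3:08 PM on Nov 11.
Subtract 4 hours 34 minutes → departure 10:34 AM UTC on Nov 11.
Kyiv is UTC+2:00: 10:34 AM + 2:00 = 12:34 PM on Nov 11.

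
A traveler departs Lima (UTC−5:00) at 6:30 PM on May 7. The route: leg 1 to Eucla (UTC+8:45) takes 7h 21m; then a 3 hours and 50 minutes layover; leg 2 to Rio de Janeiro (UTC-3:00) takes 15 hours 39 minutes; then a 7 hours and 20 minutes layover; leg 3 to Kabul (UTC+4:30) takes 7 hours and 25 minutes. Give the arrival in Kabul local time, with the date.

9:35 PM on May 9

Convert departure to UTC: 6:30 PM + 5:00 = 11:30 PM UTC on May 7.
Add 7 hours 21 minutes leg 1 → 6:51 AM UTC (May 8).
Add 3 hours and 50 minutes layover in Eucla → 10:41 AM UTC.
Add 15 hours 39 minutes leg 2 → 2:20 AM UTC (May 9).
Add 7 hours 20 minutes layover in Rio de Janeiro → 9:40 AM UTC.
Add 7 hours 25 minutes leg 3 → 5:05 PM UTC.
Kabul is UTC+4:30, so local arrival = 5:05 PM + 4:30 = 9:35 PM on May 9.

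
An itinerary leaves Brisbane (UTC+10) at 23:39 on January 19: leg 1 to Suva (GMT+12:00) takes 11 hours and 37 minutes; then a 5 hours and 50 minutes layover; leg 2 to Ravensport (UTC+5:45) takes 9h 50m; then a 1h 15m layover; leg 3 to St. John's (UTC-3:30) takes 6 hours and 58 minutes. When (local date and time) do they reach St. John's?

21:39 on January 20

Convert departure to UTC: 23:39 − 10:00 = 13:39 UTC on Jan 19.
Add 11 hours and 37 minutes leg 1 → 01:16 UTC (Jan 20).
Add 5 hours 50 minutes layover in Suva → 07:06 UTC.
Add 9 hours 50 minutes leg 2 → 16:56 UTC.
Add 1 hour and 15 minutes layover in Ravensport → 18:11 UTC.
Add 6 hours 58 minutes leg 3 → 01:09 UTC (Jan 21).
St. John's is UTC−3:30, so local arrival = 01:09 − 3:30 = 21:39 on Jan 20.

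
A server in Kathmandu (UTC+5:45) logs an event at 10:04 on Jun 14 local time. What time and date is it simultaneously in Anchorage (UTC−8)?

Anchorage is 13:45 behind Kathmandu.
Shift by the zone difference: 10:04 − 13:45 = 20:19 on Jun 13 in Anchorage.

20:19 on June 13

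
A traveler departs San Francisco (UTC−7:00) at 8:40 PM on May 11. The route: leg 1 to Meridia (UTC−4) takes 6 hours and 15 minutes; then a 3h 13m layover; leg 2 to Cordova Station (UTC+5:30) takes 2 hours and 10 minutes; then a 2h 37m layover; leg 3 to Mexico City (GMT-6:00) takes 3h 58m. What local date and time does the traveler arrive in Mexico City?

3:53 PM on May 12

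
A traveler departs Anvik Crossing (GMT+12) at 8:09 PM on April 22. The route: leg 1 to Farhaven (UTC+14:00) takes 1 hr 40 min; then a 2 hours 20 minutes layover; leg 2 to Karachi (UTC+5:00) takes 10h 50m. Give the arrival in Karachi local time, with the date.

3:59 AM on Apr 23

Convert departure to UTC: 8:09 PM − 12:00 = 8:09 AM UTC on Apr 22.
Add 1 hour 40 minutes leg 1 → 9:49 AM UTC.
Add 2 hours and 20 minutes layover in Farhaven → 12:09 PM UTC.
Add 10 hours 50 minutes leg 2 → 10:59 PM UTC.
Karachi is UTC+5:00, so local arrival = 10:59 PM + 5:00 = 3:59 AM on Apr 23.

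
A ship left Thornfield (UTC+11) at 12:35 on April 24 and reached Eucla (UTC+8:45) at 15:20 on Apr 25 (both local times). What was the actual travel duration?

29 hours

Departure in UTC: 12:35 − 11:00 = 01:35 on Apr 24.
Arrival in UTC: 15:20 − 8:45 = 06:35 on Apr 25.
Elapsed = 06:35 − 01:35 (+1 day) = 29 hours.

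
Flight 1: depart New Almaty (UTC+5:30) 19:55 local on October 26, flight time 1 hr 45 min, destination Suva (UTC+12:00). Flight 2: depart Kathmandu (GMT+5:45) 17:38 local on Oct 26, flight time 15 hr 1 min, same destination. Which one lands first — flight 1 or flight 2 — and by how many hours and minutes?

Flight 1 in UTC: 19:55 − 5:30 = 14:25 on Oct 26.
+1 hour and 45 minutes → arrive 16:10 UTC on Oct 26.
Flight 2 in UTC: 17:38 − 5:45 = 11:53 on Oct 26.
+15 hours 1 minute → arrive 02:54 UTC on Oct 27.
Flight 1 lands earlier by 10 hours 44 minutes.

the first, by 10 hours 44 minutes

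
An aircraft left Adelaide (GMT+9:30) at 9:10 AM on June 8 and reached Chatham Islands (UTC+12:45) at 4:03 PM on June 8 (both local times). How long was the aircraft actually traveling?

3 hours 38 minutes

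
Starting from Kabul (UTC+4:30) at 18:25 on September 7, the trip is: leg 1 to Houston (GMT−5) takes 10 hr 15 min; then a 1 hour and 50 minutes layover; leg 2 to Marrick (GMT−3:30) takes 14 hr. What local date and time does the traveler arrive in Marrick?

Convert departure to UTC: 18:25 − 4:30 = 13:55 UTC on Sep 7.
Add 10 hours and 15 minutes leg 1 → 00:10 UTC (Sep 8).
Add 1 hour and 50 minutes layover in Houston → 02:00 UTC.
Add 14 hours leg 2 → 16:00 UTC.
Marrick is UTC−3:30, so local arrival = 16:00 − 3:30 = 12:30 on Sep 8.

12:30 on September 8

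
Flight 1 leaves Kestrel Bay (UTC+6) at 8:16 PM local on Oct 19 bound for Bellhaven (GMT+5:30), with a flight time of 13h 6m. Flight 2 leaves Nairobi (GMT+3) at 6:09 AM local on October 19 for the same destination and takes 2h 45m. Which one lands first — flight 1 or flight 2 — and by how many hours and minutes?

Flight 1 in UTC: 8:16 PM − 6:00 = 2:16 PM on Oct 19.
+13 hours 6 minutes → arrive 3:22 AM UTC on Oct 20.
Flight 2 in UTC: 6:09 AM − 3:00 = 3:09 AM on Oct 19.
+2 hours 45 minutes → arrive 5:54 AM UTC on Oct 19.
Flight 2 lands earlier by 21 hours 28 minutes.

the second, by 21 hours 28 minutes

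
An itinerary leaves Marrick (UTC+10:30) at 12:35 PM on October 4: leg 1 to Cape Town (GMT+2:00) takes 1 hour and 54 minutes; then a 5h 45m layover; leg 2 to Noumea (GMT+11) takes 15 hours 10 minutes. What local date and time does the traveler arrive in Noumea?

11:54 AM on October 5

Convert departure to UTC: 12:35 PM − 10:30 = 2:05 AM UTC on Oct 4.
Add 1 hour and 54 minutes leg 1 → 3:59 AM UTC.
Add 5 hours 45 minutes layover in Cape Town → 9:44 AM UTC.
Add 15 hours and 10 minutes leg 2 → 12:54 AM UTC (Oct 5).
Noumea is UTC+11:00, so local arrival = 12:54 AM + 11:00 = 11:54 AM on Oct 5.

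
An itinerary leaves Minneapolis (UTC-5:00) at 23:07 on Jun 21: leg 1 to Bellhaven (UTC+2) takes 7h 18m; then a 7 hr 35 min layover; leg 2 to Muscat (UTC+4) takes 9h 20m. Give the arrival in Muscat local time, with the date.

08:20 on June 23

Convert departure to UTC: 23:07 + 5:00 = 04:07 UTC on Jun 22.
Add 7 hours and 18 minutes leg 1 → 11:25 UTC.
Add 7 hours and 35 minutes layover in Bellhaven → 19:00 UTC.
Add 9 hours and 20 minutes leg 2 → 04:20 UTC (Jun 23).
Muscat is UTC+4:00, so local arrival = 04:20 + 4:00 = 08:20 on Jun 23.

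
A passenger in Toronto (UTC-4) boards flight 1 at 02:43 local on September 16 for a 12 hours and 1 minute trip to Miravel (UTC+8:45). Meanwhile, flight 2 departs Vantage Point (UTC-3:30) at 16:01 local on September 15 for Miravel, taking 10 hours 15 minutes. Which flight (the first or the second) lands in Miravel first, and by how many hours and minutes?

the second, by 12 hours 58 minutes

Flight 1 in UTC: 02:43 + 4:00 = 06:43 on Sep 16.
+12 hours and 1 minute → arrive 18:44 UTC on Sep 16.
Flight 2 in UTC: 16:01 + 3:30 = 19:31 on Sep 15.
+10 hours 15 minutes → arrive 05:46 UTC on Sep 16.
Flight 2 lands earlier by 12 hours 58 minutes.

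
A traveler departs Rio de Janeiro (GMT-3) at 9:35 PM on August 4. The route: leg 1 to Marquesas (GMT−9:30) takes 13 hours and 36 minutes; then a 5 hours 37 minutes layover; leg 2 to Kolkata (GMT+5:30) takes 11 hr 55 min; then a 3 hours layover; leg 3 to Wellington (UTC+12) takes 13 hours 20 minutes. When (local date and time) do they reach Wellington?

Convert departure to UTC: 9:35 PM + 3:00 = 12:35 AM UTC on Aug 5.
Add 13 hours 36 minutes leg 1 → 2:11 PM UTC.
Add 5 hours and 37 minutes layover in Marquesas → 7:48 PM UTC.
Add 11 hours 55 minutes leg 2 → 7:43 AM UTC (Aug 6).
Add 3 hours layover in Kolkata → 10:43 AM UTC.
Add 13 hours and 20 minutes leg 3 → 12:03 AM UTC (Aug 7).
Wellington is UTC+12:00, so local arrival = 12:03 AM + 12:00 = 12:03 PM on Aug 7.

12:03 PM on August 7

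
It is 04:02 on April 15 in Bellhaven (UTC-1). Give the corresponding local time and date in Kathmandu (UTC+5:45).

Kathmandu is 6:45 ahead of Bellhaven.
Shift by the zone difference: 04:02 + 6:45 = 10:47 on Apr 15 in Kathmandu.

10:47 on Apr 15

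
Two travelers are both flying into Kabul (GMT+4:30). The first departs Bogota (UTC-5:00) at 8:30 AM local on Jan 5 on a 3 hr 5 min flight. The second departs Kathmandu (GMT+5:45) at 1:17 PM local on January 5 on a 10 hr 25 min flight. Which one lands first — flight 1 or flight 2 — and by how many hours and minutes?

Flight 1 in UTC: 8:30 AM + 5:00 = 1:30 PM on Jan 5.
+3 hours 5 minutes → arrive 4:35 PM UTC on Jan 5.
Flight 2 in UTC: 1:17 PM − 5:45 = 7:32 AM on Jan 5.
+10 hours and 25 minutes → arrive 5:57 PM UTC on Jan 5.
Flight 1 lands earlier by 1 hour 22 minutes.

the first, by 1 hour 22 minutes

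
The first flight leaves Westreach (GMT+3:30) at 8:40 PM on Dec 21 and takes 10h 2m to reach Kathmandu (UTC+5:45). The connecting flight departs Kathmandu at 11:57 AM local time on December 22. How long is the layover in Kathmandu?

Convert departure to UTC: 8:40 PM − 3:30 = 5:10 PM UTC on Dec 21.
Add 10 hours 2 minutes flight time → 3:12 AM UTC (Dec 22).
Kathmandu is UTC+5:45, so local arrival = 3:12 AM + 5:45 = 8:57 AM on Dec 22.
Layover = 11:57 AM − 8:57 AM = 3 hours.

3 hours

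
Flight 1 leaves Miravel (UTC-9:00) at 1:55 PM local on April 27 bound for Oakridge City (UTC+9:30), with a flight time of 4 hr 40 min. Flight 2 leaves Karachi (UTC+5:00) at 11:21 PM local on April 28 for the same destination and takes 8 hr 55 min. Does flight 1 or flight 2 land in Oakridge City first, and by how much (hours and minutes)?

Flight 1 in UTC: 1:55 PM + 9:00 = 10:55 PM on Apr 27.
+4 hours 40 minutes → arrive 3:35 AM UTC on Apr 28.
Flight 2 in UTC: 11:21 PM − 5:00 = 6:21 PM on Apr 28.
+8 hours 55 minutes → arrive 3:16 AM UTC on Apr 29.
Flight 1 lands earlier by 23 hours 41 minutes.

the first, by 23 hours 41 minutes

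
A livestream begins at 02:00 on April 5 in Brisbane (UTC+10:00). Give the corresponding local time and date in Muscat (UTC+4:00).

In UTC: 02:00 − 10:00 = 16:00 on Apr 4.
Muscat is UTC+4:00: 16:00 + 4:00 = 20:00 on Apr 4.

20:00 on Apr 4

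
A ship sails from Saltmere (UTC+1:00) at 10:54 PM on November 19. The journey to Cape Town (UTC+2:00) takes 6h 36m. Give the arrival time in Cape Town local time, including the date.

6:30 AM on November 20

Convert departure to UTC: 10:54 PM − 1:00 = 9:54 PM UTC on Nov 19.
Add 6 hours 36 minutes travel time → 4:30 AM UTC (Nov 20).
Cape Town is UTC+2:00, so local arrival = 4:30 AM + 2:00 = 6:30 AM on Nov 20.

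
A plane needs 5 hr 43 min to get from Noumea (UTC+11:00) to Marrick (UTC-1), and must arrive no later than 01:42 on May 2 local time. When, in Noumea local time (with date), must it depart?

07:59 on May 2

Target arrival in UTC: 01:42 + 1:00 = 02:42 on May 2.
Subtract 5 hours 43 minutes → departure 20:59 UTC on May 1.
Noumea is UTC+11:00: 20:59 + 11:00 = 07:59 on May 2.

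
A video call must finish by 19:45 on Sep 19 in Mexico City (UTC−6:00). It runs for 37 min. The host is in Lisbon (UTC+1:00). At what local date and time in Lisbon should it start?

02:08 on September 20

Target end time in UTC: 19:45 + 6:00 = 01:45 on Sep 20.
Subtract 37 minutes → start 01:08 UTC on Sep 20.
Lisbon is UTC+1:00: 01:08 + 1:00 = 02:08 on Sep 20.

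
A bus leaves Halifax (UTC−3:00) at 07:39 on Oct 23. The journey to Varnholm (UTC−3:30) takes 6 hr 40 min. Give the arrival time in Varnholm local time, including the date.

Varnholm is 0:30 behind Halifax.
After 6 hours and 40 minutes it is 14:19 in Halifax.
Shift by the zone difference: 14:19 − 0:30 = 13:49 on Oct 23 in Varnholm.

13:49 on October 23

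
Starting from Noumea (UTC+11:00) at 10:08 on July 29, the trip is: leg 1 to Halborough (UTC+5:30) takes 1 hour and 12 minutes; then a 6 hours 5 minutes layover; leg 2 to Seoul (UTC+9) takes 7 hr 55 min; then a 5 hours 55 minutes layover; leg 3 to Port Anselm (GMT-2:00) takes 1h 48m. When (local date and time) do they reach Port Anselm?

Convert departure to UTC: 10:08 − 11:00 = 23:08 UTC on Jul 28.
Add 1 hour 12 minutes leg 1 → 00:20 UTC (Jul 29).
Add 6 hours and 5 minutes layover in Halborough → 06:25 UTC.
Add 7 hours 55 minutes leg 2 → 14:20 UTC.
Add 5 hours and 55 minutes layover in Seoul → 20:15 UTC.
Add 1 hour and 48 minutes leg 3 → 22:03 UTC.
Port Anselm is UTC−2:00, so local arrival = 22:03 − 2:00 = 20:03 on Jul 29.

20:03 on July 29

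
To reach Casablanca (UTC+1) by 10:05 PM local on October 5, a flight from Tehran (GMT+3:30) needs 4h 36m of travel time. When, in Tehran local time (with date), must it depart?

Target arrival in UTC: 10:05 PM − 1:00 = 9:05 PM on Oct 5.
Subtract 4 hours and 36 minutes → departure 4:29 PM UTC on Oct 5.
Tehran is UTC+3:30: 4:29 PM + 3:30 = 7:59 PM on Oct 5.

7:59 PM on Oct 5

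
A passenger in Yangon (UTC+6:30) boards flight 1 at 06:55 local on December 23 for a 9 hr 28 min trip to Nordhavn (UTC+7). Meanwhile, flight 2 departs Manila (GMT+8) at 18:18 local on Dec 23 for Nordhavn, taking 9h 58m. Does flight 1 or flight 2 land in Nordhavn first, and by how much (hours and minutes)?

Flight 1 in UTC: 06:55 − 6:30 = 00:25 on Dec 23.
+9 hours 28 minutes → arrive 09:53 UTC on Dec 23.
Flight 2 in UTC: 18:18 − 8:00 = 10:18 on Dec 23.
+9 hours 58 minutes → arrive 20:16 UTC on Dec 23.
Flight 1 lands earlier by 10 hours 23 minutes.

the first, by 10 hours 23 minutes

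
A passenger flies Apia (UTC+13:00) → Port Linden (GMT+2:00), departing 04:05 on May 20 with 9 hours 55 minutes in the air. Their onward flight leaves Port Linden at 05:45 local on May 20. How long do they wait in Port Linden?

Convert departure to UTC: 04:05 − 13:00 = 15:05 UTC on May 19.
Add 9 hours and 55 minutes flight time → 01:00 UTC (May 20).
Port Linden is UTC+2:00, so local arrival = 01:00 + 2:00 = 03:00 on May 20.
Layover = 05:45 − 03:00 = 2 hours 45 minutes.

2 hours 45 minutes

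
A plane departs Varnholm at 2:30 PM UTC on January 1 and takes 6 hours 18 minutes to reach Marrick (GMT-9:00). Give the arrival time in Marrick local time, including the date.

Departure is given in UTC: 2:30 PM on Jan 1.
Add 6 hours 18 minutes → 8:48 PM UTC.
Marrick is UTC−9:00: 8:48 PM − 9:00 = 11:48 AM on Jan 1.

11:48 AM on Jan 1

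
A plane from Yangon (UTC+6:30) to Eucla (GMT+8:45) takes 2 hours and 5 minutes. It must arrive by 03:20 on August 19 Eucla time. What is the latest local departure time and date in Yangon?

Target arrival in UTC: 03:20 − 8:45 = 18:35 on Aug 18.
Subtract 2 hours and 5 minutes → departure 16:30 UTC on Aug 18.
Yangon is UTC+6:30: 16:30 + 6:30 = 23:00 on Aug 18.

23:00 on August 18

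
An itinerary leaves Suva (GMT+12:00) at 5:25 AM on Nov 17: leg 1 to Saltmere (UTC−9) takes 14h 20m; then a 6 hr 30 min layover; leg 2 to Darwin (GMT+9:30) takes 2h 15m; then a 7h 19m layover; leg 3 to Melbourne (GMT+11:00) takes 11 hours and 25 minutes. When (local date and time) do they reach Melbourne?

10:14 PM on November 18

Convert departure to UTC: 5:25 AM − 12:00 = 5:25 PM UTC on Nov 16.
Add 14 hours and 20 minutes leg 1 → 7:45 AM UTC (Nov 17).
Add 6 hours and 30 minutes layover in Saltmere → 2:15 PM UTC.
Add 2 hours 15 minutes leg 2 → 4:30 PM UTC.
Add 7 hours and 19 minutes layover in Darwin → 11:49 PM UTC.
Add 11 hours and 25 minutes leg 3 → 11:14 AM UTC (Nov 18).
Melbourne is UTC+11:00, so local arrival = 11:14 AM + 11:00 = 10:14 PM on Nov 18.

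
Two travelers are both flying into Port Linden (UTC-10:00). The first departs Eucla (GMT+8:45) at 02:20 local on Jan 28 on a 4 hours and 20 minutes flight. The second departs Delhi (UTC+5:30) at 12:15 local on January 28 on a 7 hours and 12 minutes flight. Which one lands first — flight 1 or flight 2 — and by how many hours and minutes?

the first, by 16 hours 2 minutes

Flight 1 in UTC: 02:20 − 8:45 = 17:35 on Jan 27.
+4 hours and 20 minutes → arrive 21:55 UTC on Jan 27.
Flight 2 in UTC: 12:15 − 5:30 = 06:45 on Jan 28.
+7 hours 12 minutes → arrive 13:57 UTC on Jan 28.
Flight 1 lands earlier by 16 hours 2 minutes.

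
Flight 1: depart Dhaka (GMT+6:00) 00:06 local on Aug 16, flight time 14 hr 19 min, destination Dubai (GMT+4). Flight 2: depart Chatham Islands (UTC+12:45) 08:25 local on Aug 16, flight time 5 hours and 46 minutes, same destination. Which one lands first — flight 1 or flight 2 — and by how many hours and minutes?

the second, by 6 hours 59 minutes

Flight 1 in UTC: 00:06 − 6:00 = 18:06 on Aug 15.
+14 hours 19 minutes → arrive 08:25 UTC on Aug 16.
Flight 2 in UTC: 08:25 − 12:45 = 19:40 on Aug 15.
+5 hours and 46 minutes → arrive 01:26 UTC on Aug 16.
Flight 2 lands earlier by 6 hours 59 minutes.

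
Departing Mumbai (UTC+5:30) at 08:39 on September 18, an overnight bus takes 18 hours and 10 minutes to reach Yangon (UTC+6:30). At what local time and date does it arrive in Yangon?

03:49 on Sep 19

Convert departure to UTC: 08:39 − 5:30 = 03:09 UTC on Sep 18.
Add 18 hours and 10 minutes travel time → 21:19 UTC.
Yangon is UTC+6:30, so local arrival = 21:19 + 6:30 = 03:49 on Sep 19.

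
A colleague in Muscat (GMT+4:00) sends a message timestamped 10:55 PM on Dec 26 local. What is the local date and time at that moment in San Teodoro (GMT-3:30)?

San Teodoro is 7:30 behind Muscat.
Shift by the zone difference: 10:55 PM − 7:30 = 3:25 PM on Dec 26 in San Teodoro.

3:25 PM on Dec 26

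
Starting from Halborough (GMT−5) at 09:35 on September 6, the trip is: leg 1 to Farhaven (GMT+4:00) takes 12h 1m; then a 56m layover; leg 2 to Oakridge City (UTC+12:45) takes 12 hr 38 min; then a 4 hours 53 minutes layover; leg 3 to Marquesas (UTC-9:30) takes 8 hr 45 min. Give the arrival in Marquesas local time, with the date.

Convert departure to UTC: 09:35 + 5:00 = 14:35 UTC on Sep 6.
Add 12 hours and 1 minute leg 1 → 02:36 UTC (Sep 7).
Add 56 minutes layover in Farhaven → 03:32 UTC.
Add 12 hours and 38 minutes leg 2 → 16:10 UTC.
Add 4 hours and 53 minutes layover in Oakridge City → 21:03 UTC.
Add 8 hours and 45 minutes leg 3 → 05:48 UTC (Sep 8).
Marquesas is UTC−9:30, so local arrival = 05:48 − 9:30 = 20:18 on Sep 7.

20:18 on Sep 7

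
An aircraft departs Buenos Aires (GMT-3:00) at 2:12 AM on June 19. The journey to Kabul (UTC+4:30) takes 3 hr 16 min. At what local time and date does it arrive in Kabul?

Convert departure to UTC: 2:12 AM + 3:00 = 5:12 AM UTC on Jun 19.
Add 3 hours and 16 minutes travel time → 8:28 AM UTC.
Kabul is UTC+4:30, so local arrival = 8:28 AM + 4:30 = 12:58 PM on Jun 19.

12:58 PM on Jun 19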